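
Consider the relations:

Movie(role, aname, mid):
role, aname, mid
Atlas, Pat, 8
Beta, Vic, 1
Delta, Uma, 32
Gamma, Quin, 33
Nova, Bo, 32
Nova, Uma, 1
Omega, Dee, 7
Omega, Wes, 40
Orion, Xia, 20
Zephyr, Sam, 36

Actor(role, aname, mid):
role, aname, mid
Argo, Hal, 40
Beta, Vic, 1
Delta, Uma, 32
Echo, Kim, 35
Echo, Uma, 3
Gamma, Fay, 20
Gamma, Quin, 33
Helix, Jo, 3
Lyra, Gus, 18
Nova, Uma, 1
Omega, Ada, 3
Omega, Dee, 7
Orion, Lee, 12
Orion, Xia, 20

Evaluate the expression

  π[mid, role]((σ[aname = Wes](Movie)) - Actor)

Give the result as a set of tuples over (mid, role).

Apply σ_{aname = Wes}; surviving tuples: {(Omega, Wes, 40)}
Difference: {(Omega, Wes, 40)} with {(Argo, Hal, 40), (Beta, Vic, 1), (Delta, Uma, 32), (Echo, Kim, 35), (Echo, Uma, 3), (Gamma, Fay, 20), (Gamma, Quin, 33), (Helix, Jo, 3), (Lyra, Gus, 18), (Nova, Uma, 1), (Omega, Ada, 3), (Omega, Dee, 7), (Orion, Lee, 12), (Orion, Xia, 20)} → {(Omega, Wes, 40)}
Keep only column(s) mid, role: {(40, Omega)}

{(40, Omega)}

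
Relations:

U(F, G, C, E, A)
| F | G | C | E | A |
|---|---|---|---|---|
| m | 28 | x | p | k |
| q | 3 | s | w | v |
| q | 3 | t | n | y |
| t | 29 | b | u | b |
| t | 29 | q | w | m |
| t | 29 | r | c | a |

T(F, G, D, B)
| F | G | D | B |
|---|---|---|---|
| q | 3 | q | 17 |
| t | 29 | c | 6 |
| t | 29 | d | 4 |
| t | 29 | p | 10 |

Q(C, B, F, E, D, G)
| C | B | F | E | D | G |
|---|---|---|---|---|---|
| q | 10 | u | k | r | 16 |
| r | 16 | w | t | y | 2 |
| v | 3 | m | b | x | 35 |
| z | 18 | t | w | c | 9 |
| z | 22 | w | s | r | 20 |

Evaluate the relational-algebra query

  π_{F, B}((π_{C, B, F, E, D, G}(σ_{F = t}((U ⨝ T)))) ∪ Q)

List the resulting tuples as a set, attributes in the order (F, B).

{(m, 3), (t, 10), (t, 18), (t, 4), (t, 6), (u, 10), (w, 16), (w, 22)}

Joining U and T on F, G yields {(q, 3, s, w, v, q, 17), (q, 3, t, n, y, q, 17), (t, 29, b, u, b, c, 6), (t, 29, b, u, b, d, 4), (t, 29, b, u, b, p, 10), (t, 29, q, w, m, c, 6), (t, 29, q, w, m, d, 4), (t, 29, q, w, m, p, 10), (t, 29, r, c, a, c, 6), (t, 29, r, c, a, d, 4), (t, 29, r, c, a, p, 10)}.
σ[F = t]: keep tuples satisfying F = t → {(t, 29, b, u, b, c, 6), (t, 29, b, u, b, d, 4), (t, 29, b, u, b, p, 10), (t, 29, q, w, m, c, 6), (t, 29, q, w, m, d, 4), (t, 29, q, w, m, p, 10), (t, 29, r, c, a, c, 6), (t, 29, r, c, a, d, 4), (t, 29, r, c, a, p, 10)}
Projecting to C, B, F, E, D, G: {(b, 10, t, u, p, 29), (b, 4, t, u, d, 29), (b, 6, t, u, c, 29), (q, 10, t, w, p, 29), (q, 4, t, w, d, 29), (q, 6, t, w, c, 29), (r, 10, t, c, p, 29), (r, 4, t, c, d, 29), (r, 6, t, c, c, 29)}
Union: {(b, 10, t, u, p, 29), (b, 4, t, u, d, 29), (b, 6, t, u, c, 29), (q, 10, t, w, p, 29), (q, 4, t, w, d, 29), (q, 6, t, w, c, 29), (r, 10, t, c, p, 29), (r, 4, t, c, d, 29), (r, 6, t, c, c, 29)} with {(q, 10, u, k, r, 16), (r, 16, w, t, y, 2), (v, 3, m, b, x, 35), (z, 18, t, w, c, 9), (z, 22, w, s, r, 20)} → {(b, 10, t, u, p, 29), (b, 4, t, u, d, 29), (b, 6, t, u, c, 29), (q, 10, t, w, p, 29), (q, 10, u, k, r, 16), (q, 4, t, w, d, 29), (q, 6, t, w, c, 29), (r, 10, t, c, p, 29), (r, 16, w, t, y, 2), (r, 4, t, c, d, 29), (r, 6, t, c, c, 29), (v, 3, m, b, x, 35), (z, 18, t, w, c, 9), (z, 22, w, s, r, 20)}
Projecting to F, B (6 duplicate(s) eliminated): {(m, 3), (t, 10), (t, 18), (t, 4), (t, 6), (u, 10), (w, 16), (w, 22)}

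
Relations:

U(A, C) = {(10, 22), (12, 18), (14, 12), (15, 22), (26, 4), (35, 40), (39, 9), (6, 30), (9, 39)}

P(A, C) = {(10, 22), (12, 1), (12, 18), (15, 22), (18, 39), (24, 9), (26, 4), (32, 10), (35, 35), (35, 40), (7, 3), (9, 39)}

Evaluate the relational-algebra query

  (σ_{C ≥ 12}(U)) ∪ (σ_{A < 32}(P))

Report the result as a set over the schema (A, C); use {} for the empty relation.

Apply σ_{C ≥ 12}; surviving tuples: {(10, 22), (12, 18), (14, 12), (15, 22), (35, 40), (6, 30), (9, 39)}
Apply σ_{A < 32}; surviving tuples: {(10, 22), (12, 1), (12, 18), (15, 22), (18, 39), (24, 9), (26, 4), (7, 3), (9, 39)}
Taking the union: {(10, 22), (12, 1), (12, 18), (14, 12), (15, 22), (18, 39), (24, 9), (26, 4), (35, 40), (6, 30), (7, 3), (9, 39)}

{(10, 22), (12, 1), (12, 18), (14, 12), (15, 22), (18, 39), (24, 9), (26, 4), (35, 40), (6, 30), (7, 3), (9, 39)}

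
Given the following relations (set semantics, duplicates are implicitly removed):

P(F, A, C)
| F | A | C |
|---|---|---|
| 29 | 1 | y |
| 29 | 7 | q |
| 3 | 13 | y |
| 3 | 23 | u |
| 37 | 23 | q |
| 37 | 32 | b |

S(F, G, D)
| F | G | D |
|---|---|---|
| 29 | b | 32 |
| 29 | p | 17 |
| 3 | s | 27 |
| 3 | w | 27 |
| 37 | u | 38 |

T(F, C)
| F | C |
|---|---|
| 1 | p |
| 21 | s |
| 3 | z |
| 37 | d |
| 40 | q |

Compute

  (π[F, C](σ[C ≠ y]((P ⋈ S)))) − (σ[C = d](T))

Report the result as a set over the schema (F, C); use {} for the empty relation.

{(29, q), (3, u), (37, b), (37, q)}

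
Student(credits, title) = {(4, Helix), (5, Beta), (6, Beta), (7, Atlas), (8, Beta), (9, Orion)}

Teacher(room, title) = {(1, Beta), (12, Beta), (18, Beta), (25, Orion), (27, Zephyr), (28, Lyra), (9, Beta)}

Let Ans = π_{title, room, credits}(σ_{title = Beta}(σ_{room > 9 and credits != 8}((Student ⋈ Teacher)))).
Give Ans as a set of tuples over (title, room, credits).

{(Beta, 12, 5), (Beta, 12, 6), (Beta, 18, 5), (Beta, 18, 6)}

Student ⋈ Teacher (natural join on title): {(5, Beta, 1), (5, Beta, 12), (5, Beta, 18), (5, Beta, 9), (6, Beta, 1), (6, Beta, 12), (6, Beta, 18), (6, Beta, 9), (8, Beta, 1), (8, Beta, 12), (8, Beta, 18), (8, Beta, 9), (9, Orion, 25)}
Apply σ_{room > 9 and credits != 8}; surviving tuples: {(5, Beta, 12), (5, Beta, 18), (6, Beta, 12), (6, Beta, 18), (9, Orion, 25)}
Apply σ_{title = Beta}; surviving tuples: {(5, Beta, 12), (5, Beta, 18), (6, Beta, 12), (6, Beta, 18)}
π_{title, room, credits} gives {(Beta, 12, 5), (Beta, 12, 6), (Beta, 18, 5), (Beta, 18, 6)}.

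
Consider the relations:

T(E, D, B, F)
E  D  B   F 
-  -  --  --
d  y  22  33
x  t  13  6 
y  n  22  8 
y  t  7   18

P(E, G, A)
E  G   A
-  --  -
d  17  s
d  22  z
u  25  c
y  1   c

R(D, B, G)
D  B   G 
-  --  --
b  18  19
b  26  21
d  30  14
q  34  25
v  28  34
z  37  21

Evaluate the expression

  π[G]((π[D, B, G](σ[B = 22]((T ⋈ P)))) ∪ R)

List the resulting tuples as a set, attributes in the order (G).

{1, 14, 17, 19, 21, 22, 25, 34}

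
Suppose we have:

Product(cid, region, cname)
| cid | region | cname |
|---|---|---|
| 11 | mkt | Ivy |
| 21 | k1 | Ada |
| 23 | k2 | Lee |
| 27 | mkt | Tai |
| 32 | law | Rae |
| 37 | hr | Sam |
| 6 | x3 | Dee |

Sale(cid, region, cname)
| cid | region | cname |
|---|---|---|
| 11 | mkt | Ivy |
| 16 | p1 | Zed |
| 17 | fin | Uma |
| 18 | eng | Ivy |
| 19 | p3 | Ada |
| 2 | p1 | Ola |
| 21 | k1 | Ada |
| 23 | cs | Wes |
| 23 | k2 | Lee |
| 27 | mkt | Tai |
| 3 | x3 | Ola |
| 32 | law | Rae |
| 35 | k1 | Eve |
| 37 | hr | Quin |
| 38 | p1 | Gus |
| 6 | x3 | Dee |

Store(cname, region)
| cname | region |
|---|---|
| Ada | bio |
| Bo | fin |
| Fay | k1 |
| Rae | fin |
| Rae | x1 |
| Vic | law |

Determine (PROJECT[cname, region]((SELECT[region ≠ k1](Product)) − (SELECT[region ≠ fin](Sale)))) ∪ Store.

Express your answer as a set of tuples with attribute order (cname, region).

σ[region ≠ k1]: keep tuples satisfying region ≠ k1 → {(11, mkt, Ivy), (23, k2, Lee), (27, mkt, Tai), (32, law, Rae), (37, hr, Sam), (6, x3, Dee)}
σ[region ≠ fin]: keep tuples satisfying region ≠ fin → {(11, mkt, Ivy), (16, p1, Zed), (18, eng, Ivy), (19, p3, Ada), (2, p1, Ola), (21, k1, Ada), (23, cs, Wes), (23, k2, Lee), (27, mkt, Tai), (3, x3, Ola), (32, law, Rae), (35, k1, Eve), (37, hr, Quin), (38, p1, Gus), (6, x3, Dee)}
Set difference of the two operands is {(37, hr, Sam)}.
Projecting to cname, region: {(Sam, hr)}
Set union of the two operands is {(Ada, bio), (Bo, fin), (Fay, k1), (Rae, fin), (Rae, x1), (Sam, hr), (Vic, law)}.

{(Ada, bio), (Bo, fin), (Fay, k1), (Rae, fin), (Rae, x1), (Sam, hr), (Vic, law)}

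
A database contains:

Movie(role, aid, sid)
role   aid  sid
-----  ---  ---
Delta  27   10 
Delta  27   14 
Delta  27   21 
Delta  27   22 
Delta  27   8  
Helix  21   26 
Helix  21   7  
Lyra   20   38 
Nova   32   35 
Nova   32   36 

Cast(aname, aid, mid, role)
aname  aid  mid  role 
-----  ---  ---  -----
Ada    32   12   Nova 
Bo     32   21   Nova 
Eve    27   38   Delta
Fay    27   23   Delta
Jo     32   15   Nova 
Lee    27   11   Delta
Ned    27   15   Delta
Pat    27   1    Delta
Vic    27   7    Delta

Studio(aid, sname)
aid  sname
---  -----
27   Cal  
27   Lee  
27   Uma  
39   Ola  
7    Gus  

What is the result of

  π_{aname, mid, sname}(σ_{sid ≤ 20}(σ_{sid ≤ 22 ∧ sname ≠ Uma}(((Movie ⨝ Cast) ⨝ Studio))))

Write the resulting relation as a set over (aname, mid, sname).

{(Eve, 38, Cal), (Eve, 38, Lee), (Fay, 23, Cal), (Fay, 23, Lee), (Lee, 11, Cal), (Lee, 11, Lee), (Ned, 15, Cal), (Ned, 15, Lee), (Pat, 1, Cal), (Pat, 1, Lee), (Vic, 7, Cal), (Vic, 7, Lee)}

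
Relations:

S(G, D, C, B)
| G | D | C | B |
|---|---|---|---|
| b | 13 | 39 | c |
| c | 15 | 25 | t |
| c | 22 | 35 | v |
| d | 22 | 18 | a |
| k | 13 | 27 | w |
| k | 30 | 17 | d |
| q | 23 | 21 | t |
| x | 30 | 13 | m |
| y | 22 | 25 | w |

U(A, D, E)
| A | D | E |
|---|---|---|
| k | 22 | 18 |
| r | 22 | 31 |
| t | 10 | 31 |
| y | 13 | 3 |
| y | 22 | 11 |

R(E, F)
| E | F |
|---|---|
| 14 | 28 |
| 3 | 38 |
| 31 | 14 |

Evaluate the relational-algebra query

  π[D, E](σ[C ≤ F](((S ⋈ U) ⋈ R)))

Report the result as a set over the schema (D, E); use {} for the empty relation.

Joining S and U on D yields {(b, 13, 39, c, y, 3), (c, 22, 35, v, k, 18), (c, 22, 35, v, r, 31), (c, 22, 35, v, y, 11), (d, 22, 18, a, k, 18), (d, 22, 18, a, r, 31), (d, 22, 18, a, y, 11), (k, 13, 27, w, y, 3), (y, 22, 25, w, k, 18), (y, 22, 25, w, r, 31), (y, 22, 25, w, y, 11)}.
Joining (S ⋈ U) and R on E yields {(b, 13, 39, c, y, 3, 38), (c, 22, 35, v, r, 31, 14), (d, 22, 18, a, r, 31, 14), (k, 13, 27, w, y, 3, 38), (y, 22, 25, w, r, 31, 14)}.
Filtering on C ≤ F leaves {(k, 13, 27, w, y, 3, 38)}.
Keep only column(s) D, E: {(13, 3)}

{(13, 3)}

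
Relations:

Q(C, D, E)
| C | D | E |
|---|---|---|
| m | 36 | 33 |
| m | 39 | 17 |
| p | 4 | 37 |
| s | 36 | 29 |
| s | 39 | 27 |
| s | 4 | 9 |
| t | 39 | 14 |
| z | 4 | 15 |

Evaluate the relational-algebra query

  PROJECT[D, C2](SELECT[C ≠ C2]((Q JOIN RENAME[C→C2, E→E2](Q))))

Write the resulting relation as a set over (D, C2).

ρ[C→C2, E→E2]: schema becomes (C2, D, E2); tuples unchanged.
Q ⋈ RENAME[C→C2, E→E2](Q) (natural join on D): {(m, 36, 33, m, 33), (m, 36, 33, s, 29), (m, 39, 17, m, 17), (m, 39, 17, s, 27), (m, 39, 17, t, 14), (p, 4, 37, p, 37), (p, 4, 37, s, 9), (p, 4, 37, z, 15), (s, 36, 29, m, 33), (s, 36, 29, s, 29), (s, 39, 27, m, 17), (s, 39, 27, s, 27), (s, 39, 27, t, 14), (s, 4, 9, p, 37), (s, 4, 9, s, 9), (s, 4, 9, z, 15), (t, 39, 14, m, 17), (t, 39, 14, s, 27), (t, 39, 14, t, 14), (z, 4, 15, p, 37), (z, 4, 15, s, 9), (z, 4, 15, z, 15)}
σ[C ≠ C2]: keep tuples satisfying C ≠ C2 → {(m, 36, 33, s, 29), (m, 39, 17, s, 27), (m, 39, 17, t, 14), (p, 4, 37, s, 9), (p, 4, 37, z, 15), (s, 36, 29, m, 33), (s, 39, 27, m, 17), (s, 39, 27, t, 14), (s, 4, 9, p, 37), (s, 4, 9, z, 15), (t, 39, 14, m, 17), (t, 39, 14, s, 27), (z, 4, 15, p, 37), (z, 4, 15, s, 9)}
π_{D, C2} gives {(36, m), (36, s), (39, m), (39, s), (39, t), (4, p), (4, s), (4, z)} (6 duplicate(s) eliminated).

{(36, m), (36, s), (39, m), (39, s), (39, t), (4, p), (4, s), (4, z)}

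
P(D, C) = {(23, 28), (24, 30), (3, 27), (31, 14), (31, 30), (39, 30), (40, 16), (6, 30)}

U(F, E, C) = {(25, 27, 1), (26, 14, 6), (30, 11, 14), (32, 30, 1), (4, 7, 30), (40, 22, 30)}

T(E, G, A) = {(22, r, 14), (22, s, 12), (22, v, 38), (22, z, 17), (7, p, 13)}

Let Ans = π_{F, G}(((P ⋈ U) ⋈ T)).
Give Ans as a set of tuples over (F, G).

{(4, p), (40, r), (40, s), (40, v), (40, z)}

Natural join on C: {(24, 30, 4, 7), (24, 30, 40, 22), (31, 14, 30, 11), (31, 30, 4, 7), (31, 30, 40, 22), (39, 30, 4, 7), (39, 30, 40, 22), (6, 30, 4, 7), (6, 30, 40, 22)}
Natural join on E: {(24, 30, 4, 7, p, 13), (24, 30, 40, 22, r, 14), (24, 30, 40, 22, s, 12), (24, 30, 40, 22, v, 38), (24, 30, 40, 22, z, 17), (31, 30, 4, 7, p, 13), (31, 30, 40, 22, r, 14), (31, 30, 40, 22, s, 12), (31, 30, 40, 22, v, 38), (31, 30, 40, 22, z, 17), (39, 30, 4, 7, p, 13), (39, 30, 40, 22, r, 14), (39, 30, 40, 22, s, 12), (39, 30, 40, 22, v, 38), (39, 30, 40, 22, z, 17), (6, 30, 4, 7, p, 13), (6, 30, 40, 22, r, 14), (6, 30, 40, 22, s, 12), (6, 30, 40, 22, v, 38), (6, 30, 40, 22, z, 17)}
π_{F, G} gives {(4, p), (40, r), (40, s), (40, v), (40, z)} (15 duplicate(s) eliminated).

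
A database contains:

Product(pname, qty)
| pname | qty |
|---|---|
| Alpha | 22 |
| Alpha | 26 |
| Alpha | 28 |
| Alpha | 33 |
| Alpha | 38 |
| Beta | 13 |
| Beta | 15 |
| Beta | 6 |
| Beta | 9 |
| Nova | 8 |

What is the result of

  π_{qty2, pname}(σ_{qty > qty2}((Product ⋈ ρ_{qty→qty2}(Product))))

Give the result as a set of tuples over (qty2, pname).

{(13, Beta), (22, Alpha), (26, Alpha), (28, Alpha), (33, Alpha), (6, Beta), (9, Beta)}

ρ[qty→qty2]: schema becomes (pname, qty2); tuples unchanged.
Product ⋈ ρ_{qty→qty2}(Product) (natural join on pname): {(Alpha, 22, 22), (Alpha, 22, 26), (Alpha, 22, 28), (Alpha, 22, 33), (Alpha, 22, 38), (Alpha, 26, 22), (Alpha, 26, 26), (Alpha, 26, 28), (Alpha, 26, 33), (Alpha, 26, 38), (Alpha, 28, 22), (Alpha, 28, 26), (Alpha, 28, 28), (Alpha, 28, 33), (Alpha, 28, 38), (Alpha, 33, 22), (Alpha, 33, 26), (Alpha, 33, 28), (Alpha, 33, 33), (Alpha, 33, 38), (Alpha, 38, 22), (Alpha, 38, 26), (Alpha, 38, 28), (Alpha, 38, 33), (Alpha, 38, 38), (Beta, 13, 13), (Beta, 13, 15), (Beta, 13, 6), (Beta, 13, 9), (Beta, 15, 13), (Beta, 15, 15), (Beta, 15, 6), (Beta, 15, 9), (Beta, 6, 13), (Beta, 6, 15), (Beta, 6, 6), (Beta, 6, 9), (Beta, 9, 13), (Beta, 9, 15), (Beta, 9, 6), (Beta, 9, 9), (Nova, 8, 8)}
Filtering on qty > qty2 leaves {(Alpha, 26, 22), (Alpha, 28, 22), (Alpha, 28, 26), (Alpha, 33, 22), (Alpha, 33, 26), (Alpha, 33, 28), (Alpha, 38, 22), (Alpha, 38, 26), (Alpha, 38, 28), (Alpha, 38, 33), (Beta, 13, 6), (Beta, 13, 9), (Beta, 15, 13), (Beta, 15, 6), (Beta, 15, 9), (Beta, 9, 6)}.
Projecting to qty2, pname (9 duplicate(s) eliminated): {(13, Beta), (22, Alpha), (26, Alpha), (28, Alpha), (33, Alpha), (6, Beta), (9, Beta)}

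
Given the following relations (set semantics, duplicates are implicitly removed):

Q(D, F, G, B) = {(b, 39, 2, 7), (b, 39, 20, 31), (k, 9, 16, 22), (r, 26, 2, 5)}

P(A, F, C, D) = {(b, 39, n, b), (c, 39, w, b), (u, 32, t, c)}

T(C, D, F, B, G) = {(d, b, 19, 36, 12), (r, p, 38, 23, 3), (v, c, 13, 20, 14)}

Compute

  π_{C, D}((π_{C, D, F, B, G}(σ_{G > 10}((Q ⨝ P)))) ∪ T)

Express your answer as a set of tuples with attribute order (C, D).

{(d, b), (n, b), (r, p), (v, c), (w, b)}

Joining Q and P on D, F yields {(b, 39, 2, 7, b, n), (b, 39, 2, 7, c, w), (b, 39, 20, 31, b, n), (b, 39, 20, 31, c, w)}.
σ[G > 10]: keep tuples satisfying G > 10 → {(b, 39, 20, 31, b, n), (b, 39, 20, 31, c, w)}
Keep only column(s) C, D, F, B, G: {(n, b, 39, 31, 20), (w, b, 39, 31, 20)}
Union: {(n, b, 39, 31, 20), (w, b, 39, 31, 20)} with {(d, b, 19, 36, 12), (r, p, 38, 23, 3), (v, c, 13, 20, 14)} → {(d, b, 19, 36, 12), (n, b, 39, 31, 20), (r, p, 38, 23, 3), (v, c, 13, 20, 14), (w, b, 39, 31, 20)}
Keep only column(s) C, D: {(d, b), (n, b), (r, p), (v, c), (w, b)}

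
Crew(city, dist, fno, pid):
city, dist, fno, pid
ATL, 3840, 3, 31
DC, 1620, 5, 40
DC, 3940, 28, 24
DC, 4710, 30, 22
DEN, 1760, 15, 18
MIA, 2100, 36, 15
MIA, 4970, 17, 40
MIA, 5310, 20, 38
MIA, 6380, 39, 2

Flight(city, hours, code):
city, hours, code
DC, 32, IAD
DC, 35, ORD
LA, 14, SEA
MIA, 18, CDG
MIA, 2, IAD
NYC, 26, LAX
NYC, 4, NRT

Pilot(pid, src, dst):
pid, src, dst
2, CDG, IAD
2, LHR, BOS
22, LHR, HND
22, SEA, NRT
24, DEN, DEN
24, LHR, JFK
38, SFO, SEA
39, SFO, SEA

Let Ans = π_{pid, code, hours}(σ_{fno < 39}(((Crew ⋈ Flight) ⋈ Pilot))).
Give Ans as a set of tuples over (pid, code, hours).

Joining Crew and Flight on city yields {(DC, 1620, 5, 40, 32, IAD), (DC, 1620, 5, 40, 35, ORD), (DC, 3940, 28, 24, 32, IAD), (DC, 3940, 28, 24, 35, ORD), (DC, 4710, 30, 22, 32, IAD), (DC, 4710, 30, 22, 35, ORD), (MIA, 2100, 36, 15, 18, CDG), (MIA, 2100, 36, 15, 2, IAD), (MIA, 4970, 17, 40, 18, CDG), (MIA, 4970, 17, 40, 2, IAD), (MIA, 5310, 20, 38, 18, CDG), (MIA, 5310, 20, 38, 2, IAD), (MIA, 6380, 39, 2, 18, CDG), (MIA, 6380, 39, 2, 2, IAD)}.
Joining (Crew ⋈ Flight) and Pilot on pid yields {(DC, 3940, 28, 24, 32, IAD, DEN, DEN), (DC, 3940, 28, 24, 32, IAD, LHR, JFK), (DC, 3940, 28, 24, 35, ORD, DEN, DEN), (DC, 3940, 28, 24, 35, ORD, LHR, JFK), (DC, 4710, 30, 22, 32, IAD, LHR, HND), (DC, 4710, 30, 22, 32, IAD, SEA, NRT), (DC, 4710, 30, 22, 35, ORD, LHR, HND), (DC, 4710, 30, 22, 35, ORD, SEA, NRT), (MIA, 5310, 20, 38, 18, CDG, SFO, SEA), (MIA, 5310, 20, 38, 2, IAD, SFO, SEA), (MIA, 6380, 39, 2, 18, CDG, CDG, IAD), (MIA, 6380, 39, 2, 18, CDG, LHR, BOS), (MIA, 6380, 39, 2, 2, IAD, CDG, IAD), (MIA, 6380, 39, 2, 2, IAD, LHR, BOS)}.
σ[fno < 39]: keep tuples satisfying fno < 39 → {(DC, 3940, 28, 24, 32, IAD, DEN, DEN), (DC, 3940, 28, 24, 32, IAD, LHR, JFK), (DC, 3940, 28, 24, 35, ORD, DEN, DEN), (DC, 3940, 28, 24, 35, ORD, LHR, JFK), (DC, 4710, 30, 22, 32, IAD, LHR, HND), (DC, 4710, 30, 22, 32, IAD, SEA, NRT), (DC, 4710, 30, 22, 35, ORD, LHR, HND), (DC, 4710, 30, 22, 35, ORD, SEA, NRT), (MIA, 5310, 20, 38, 18, CDG, SFO, SEA), (MIA, 5310, 20, 38, 2, IAD, SFO, SEA)}
π_{pid, code, hours} gives {(22, IAD, 32), (22, ORD, 35), (24, IAD, 32), (24, ORD, 35), (38, CDG, 18), (38, IAD, 2)} (4 duplicate(s) eliminated).

{(22, IAD, 32), (22, ORD, 35), (24, IAD, 32), (24, ORD, 35), (38, CDG, 18), (38, IAD, 2)}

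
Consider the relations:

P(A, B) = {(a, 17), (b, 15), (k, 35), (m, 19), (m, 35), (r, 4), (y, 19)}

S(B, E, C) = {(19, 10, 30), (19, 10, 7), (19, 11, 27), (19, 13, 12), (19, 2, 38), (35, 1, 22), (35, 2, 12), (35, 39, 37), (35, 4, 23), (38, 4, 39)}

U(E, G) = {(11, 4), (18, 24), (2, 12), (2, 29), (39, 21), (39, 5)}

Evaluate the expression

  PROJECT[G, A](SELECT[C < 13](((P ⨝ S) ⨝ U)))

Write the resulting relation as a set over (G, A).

Joining P and S on B yields {(k, 35, 1, 22), (k, 35, 2, 12), (k, 35, 39, 37), (k, 35, 4, 23), (m, 19, 10, 30), (m, 19, 10, 7), (m, 19, 11, 27), (m, 19, 13, 12), (m, 19, 2, 38), (m, 35, 1, 22), (m, 35, 2, 12), (m, 35, 39, 37), (m, 35, 4, 23), (y, 19, 10, 30), (y, 19, 10, 7), (y, 19, 11, 27), (y, 19, 13, 12), (y, 19, 2, 38)}.
Joining (P ⨝ S) and U on E yields {(k, 35, 2, 12, 12), (k, 35, 2, 12, 29), (k, 35, 39, 37, 21), (k, 35, 39, 37, 5), (m, 19, 11, 27, 4), (m, 19, 2, 38, 12), (m, 19, 2, 38, 29), (m, 35, 2, 12, 12), (m, 35, 2, 12, 29), (m, 35, 39, 37, 21), (m, 35, 39, 37, 5), (y, 19, 11, 27, 4), (y, 19, 2, 38, 12), (y, 19, 2, 38, 29)}.
Filtering on C < 13 leaves {(k, 35, 2, 12, 12), (k, 35, 2, 12, 29), (m, 35, 2, 12, 12), (m, 35, 2, 12, 29)}.
π[G, A]: project onto (G, A) → {(12, k), (12, m), (29, k), (29, m)}

{(12, k), (12, m), (29, k), (29, m)}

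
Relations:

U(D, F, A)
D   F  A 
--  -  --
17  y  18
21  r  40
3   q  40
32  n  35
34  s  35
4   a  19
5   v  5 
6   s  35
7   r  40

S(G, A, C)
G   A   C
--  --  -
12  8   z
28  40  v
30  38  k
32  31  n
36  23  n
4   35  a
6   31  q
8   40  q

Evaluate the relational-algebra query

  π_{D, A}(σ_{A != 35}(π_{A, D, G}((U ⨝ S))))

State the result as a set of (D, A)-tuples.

{(21, 40), (3, 40), (7, 40)}

U ⋈ S (natural join on A): {(21, r, 40, 28, v), (21, r, 40, 8, q), (3, q, 40, 28, v), (3, q, 40, 8, q), (32, n, 35, 4, a), (34, s, 35, 4, a), (6, s, 35, 4, a), (7, r, 40, 28, v), (7, r, 40, 8, q)}
π_{A, D, G} gives {(35, 32, 4), (35, 34, 4), (35, 6, 4), (40, 21, 28), (40, 21, 8), (40, 3, 28), (40, 3, 8), (40, 7, 28), (40, 7, 8)}.
Apply σ_{A != 35}; surviving tuples: {(40, 21, 28), (40, 21, 8), (40, 3, 28), (40, 3, 8), (40, 7, 28), (40, 7, 8)}
π_{D, A} gives {(21, 40), (3, 40), (7, 40)} (3 duplicate(s) eliminated).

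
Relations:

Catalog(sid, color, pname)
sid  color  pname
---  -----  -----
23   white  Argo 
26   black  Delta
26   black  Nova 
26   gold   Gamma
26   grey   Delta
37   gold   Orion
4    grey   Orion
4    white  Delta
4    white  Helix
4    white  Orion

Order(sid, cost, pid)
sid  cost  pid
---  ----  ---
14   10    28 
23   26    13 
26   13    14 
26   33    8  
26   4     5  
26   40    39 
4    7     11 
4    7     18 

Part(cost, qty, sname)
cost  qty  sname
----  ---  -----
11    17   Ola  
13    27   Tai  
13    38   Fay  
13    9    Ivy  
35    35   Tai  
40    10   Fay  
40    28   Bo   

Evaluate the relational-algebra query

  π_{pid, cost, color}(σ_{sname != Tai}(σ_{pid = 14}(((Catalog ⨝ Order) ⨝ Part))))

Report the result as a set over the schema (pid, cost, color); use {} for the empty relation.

Natural join on sid: {(23, white, Argo, 26, 13), (26, black, Delta, 13, 14), (26, black, Delta, 33, 8), (26, black, Delta, 4, 5), (26, black, Delta, 40, 39), (26, black, Nova, 13, 14), (26, black, Nova, 33, 8), (26, black, Nova, 4, 5), (26, black, Nova, 40, 39), (26, gold, Gamma, 13, 14), (26, gold, Gamma, 33, 8), (26, gold, Gamma, 4, 5), (26, gold, Gamma, 40, 39), (26, grey, Delta, 13, 14), (26, grey, Delta, 33, 8), (26, grey, Delta, 4, 5), (26, grey, Delta, 40, 39), (4, grey, Orion, 7, 11), (4, grey, Orion, 7, 18), (4, white, Delta, 7, 11), (4, white, Delta, 7, 18), (4, white, Helix, 7, 11), (4, white, Helix, 7, 18), (4, white, Orion, 7, 11), (4, white, Orion, 7, 18)}
Natural join on cost: {(26, black, Delta, 13, 14, 27, Tai), (26, black, Delta, 13, 14, 38, Fay), (26, black, Delta, 13, 14, 9, Ivy), (26, black, Delta, 40, 39, 10, Fay), (26, black, Delta, 40, 39, 28, Bo), (26, black, Nova, 13, 14, 27, Tai), (26, black, Nova, 13, 14, 38, Fay), (26, black, Nova, 13, 14, 9, Ivy), (26, black, Nova, 40, 39, 10, Fay), (26, black, Nova, 40, 39, 28, Bo), (26, gold, Gamma, 13, 14, 27, Tai), (26, gold, Gamma, 13, 14, 38, Fay), (26, gold, Gamma, 13, 14, 9, Ivy), (26, gold, Gamma, 40, 39, 10, Fay), (26, gold, Gamma, 40, 39, 28, Bo), (26, grey, Delta, 13, 14, 27, Tai), (26, grey, Delta, 13, 14, 38, Fay), (26, grey, Delta, 13, 14, 9, Ivy), (26, grey, Delta, 40, 39, 10, Fay), (26, grey, Delta, 40, 39, 28, Bo)}
Apply σ_{pid = 14}; surviving tuples: {(26, black, Delta, 13, 14, 27, Tai), (26, black, Delta, 13, 14, 38, Fay), (26, black, Delta, 13, 14, 9, Ivy), (26, black, Nova, 13, 14, 27, Tai), (26, black, Nova, 13, 14, 38, Fay), (26, black, Nova, 13, 14, 9, Ivy), (26, gold, Gamma, 13, 14, 27, Tai), (26, gold, Gamma, 13, 14, 38, Fay), (26, gold, Gamma, 13, 14, 9, Ivy), (26, grey, Delta, 13, 14, 27, Tai), (26, grey, Delta, 13, 14, 38, Fay), (26, grey, Delta, 13, 14, 9, Ivy)}
Apply σ_{sname != Tai}; surviving tuples: {(26, black, Delta, 13, 14, 38, Fay), (26, black, Delta, 13, 14, 9, Ivy), (26, black, Nova, 13, 14, 38, Fay), (26, black, Nova, 13, 14, 9, Ivy), (26, gold, Gamma, 13, 14, 38, Fay), (26, gold, Gamma, 13, 14, 9, Ivy), (26, grey, Delta, 13, 14, 38, Fay), (26, grey, Delta, 13, 14, 9, Ivy)}
π_{pid, cost, color} gives {(14, 13, black), (14, 13, gold), (14, 13, grey)} (5 duplicate(s) eliminated).

{(14, 13, black), (14, 13, gold), (14, 13, grey)}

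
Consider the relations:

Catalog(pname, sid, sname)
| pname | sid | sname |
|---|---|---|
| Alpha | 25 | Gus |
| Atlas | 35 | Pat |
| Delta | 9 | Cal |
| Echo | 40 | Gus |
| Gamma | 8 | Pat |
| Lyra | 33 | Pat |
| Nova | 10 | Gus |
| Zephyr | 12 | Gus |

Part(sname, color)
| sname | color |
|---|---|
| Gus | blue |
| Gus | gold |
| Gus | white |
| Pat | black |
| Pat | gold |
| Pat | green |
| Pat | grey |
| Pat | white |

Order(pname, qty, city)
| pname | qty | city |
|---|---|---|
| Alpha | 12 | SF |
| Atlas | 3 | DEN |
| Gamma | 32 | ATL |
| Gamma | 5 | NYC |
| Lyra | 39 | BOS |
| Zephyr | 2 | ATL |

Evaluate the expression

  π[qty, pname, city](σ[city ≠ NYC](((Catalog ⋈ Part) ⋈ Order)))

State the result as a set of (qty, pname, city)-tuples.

{(12, Alpha, SF), (2, Zephyr, ATL), (3, Atlas, DEN), (32, Gamma, ATL), (39, Lyra, BOS)}

Natural join on sname: {(Alpha, 25, Gus, blue), (Alpha, 25, Gus, gold), (Alpha, 25, Gus, white), (Atlas, 35, Pat, black), (Atlas, 35, Pat, gold), (Atlas, 35, Pat, green), (Atlas, 35, Pat, grey), (Atlas, 35, Pat, white), (Echo, 40, Gus, blue), (Echo, 40, Gus, gold), (Echo, 40, Gus, white), (Gamma, 8, Pat, black), (Gamma, 8, Pat, gold), (Gamma, 8, Pat, green), (Gamma, 8, Pat, grey), (Gamma, 8, Pat, white), (Lyra, 33, Pat, black), (Lyra, 33, Pat, gold), (Lyra, 33, Pat, green), (Lyra, 33, Pat, grey), (Lyra, 33, Pat, white), (Nova, 10, Gus, blue), (Nova, 10, Gus, gold), (Nova, 10, Gus, white), (Zephyr, 12, Gus, blue), (Zephyr, 12, Gus, gold), (Zephyr, 12, Gus, white)}
Natural join on pname: {(Alpha, 25, Gus, blue, 12, SF), (Alpha, 25, Gus, gold, 12, SF), (Alpha, 25, Gus, white, 12, SF), (Atlas, 35, Pat, black, 3, DEN), (Atlas, 35, Pat, gold, 3, DEN), (Atlas, 35, Pat, green, 3, DEN), (Atlas, 35, Pat, grey, 3, DEN), (Atlas, 35, Pat, white, 3, DEN), (Gamma, 8, Pat, black, 32, ATL), (Gamma, 8, Pat, black, 5, NYC), (Gamma, 8, Pat, gold, 32, ATL), (Gamma, 8, Pat, gold, 5, NYC), (Gamma, 8, Pat, green, 32, ATL), (Gamma, 8, Pat, green, 5, NYC), (Gamma, 8, Pat, grey, 32, ATL), (Gamma, 8, Pat, grey, 5, NYC), (Gamma, 8, Pat, white, 32, ATL), (Gamma, 8, Pat, white, 5, NYC), (Lyra, 33, Pat, black, 39, BOS), (Lyra, 33, Pat, gold, 39, BOS), (Lyra, 33, Pat, green, 39, BOS), (Lyra, 33, Pat, grey, 39, BOS), (Lyra, 33, Pat, white, 39, BOS), (Zephyr, 12, Gus, blue, 2, ATL), (Zephyr, 12, Gus, gold, 2, ATL), (Zephyr, 12, Gus, white, 2, ATL)}
Filtering on city ≠ NYC leaves {(Alpha, 25, Gus, blue, 12, SF), (Alpha, 25, Gus, gold, 12, SF), (Alpha, 25, Gus, white, 12, SF), (Atlas, 35, Pat, black, 3, DEN), (Atlas, 35, Pat, gold, 3, DEN), (Atlas, 35, Pat, green, 3, DEN), (Atlas, 35, Pat, grey, 3, DEN), (Atlas, 35, Pat, white, 3, DEN), (Gamma, 8, Pat, black, 32, ATL), (Gamma, 8, Pat, gold, 32, ATL), (Gamma, 8, Pat, green, 32, ATL), (Gamma, 8, Pat, grey, 32, ATL), (Gamma, 8, Pat, white, 32, ATL), (Lyra, 33, Pat, black, 39, BOS), (Lyra, 33, Pat, gold, 39, BOS), (Lyra, 33, Pat, green, 39, BOS), (Lyra, 33, Pat, grey, 39, BOS), (Lyra, 33, Pat, white, 39, BOS), (Zephyr, 12, Gus, blue, 2, ATL), (Zephyr, 12, Gus, gold, 2, ATL), (Zephyr, 12, Gus, white, 2, ATL)}.
π[qty, pname, city]: project onto (qty, pname, city) (16 duplicate(s) eliminated) → {(12, Alpha, SF), (2, Zephyr, ATL), (3, Atlas, DEN), (32, Gamma, ATL), (39, Lyra, BOS)}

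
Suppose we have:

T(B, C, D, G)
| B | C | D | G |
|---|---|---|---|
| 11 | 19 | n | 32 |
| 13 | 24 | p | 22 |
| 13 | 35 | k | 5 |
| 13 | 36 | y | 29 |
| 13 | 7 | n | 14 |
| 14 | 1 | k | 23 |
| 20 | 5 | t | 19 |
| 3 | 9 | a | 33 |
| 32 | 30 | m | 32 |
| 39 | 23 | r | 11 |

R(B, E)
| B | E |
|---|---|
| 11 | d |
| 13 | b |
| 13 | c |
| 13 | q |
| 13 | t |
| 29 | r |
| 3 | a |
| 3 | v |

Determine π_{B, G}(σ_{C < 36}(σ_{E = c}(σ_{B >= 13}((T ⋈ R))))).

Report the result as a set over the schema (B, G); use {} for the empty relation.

{(13, 14), (13, 22), (13, 5)}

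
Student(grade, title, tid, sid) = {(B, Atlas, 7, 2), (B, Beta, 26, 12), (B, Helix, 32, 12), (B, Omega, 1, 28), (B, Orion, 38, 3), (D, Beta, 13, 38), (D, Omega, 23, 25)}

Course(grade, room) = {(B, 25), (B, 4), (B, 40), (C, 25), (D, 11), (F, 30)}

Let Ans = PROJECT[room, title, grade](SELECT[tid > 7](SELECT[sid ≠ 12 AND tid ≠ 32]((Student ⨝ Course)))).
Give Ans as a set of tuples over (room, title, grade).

Natural join on grade: {(B, Atlas, 7, 2, 25), (B, Atlas, 7, 2, 4), (B, Atlas, 7, 2, 40), (B, Beta, 26, 12, 25), (B, Beta, 26, 12, 4), (B, Beta, 26, 12, 40), (B, Helix, 32, 12, 25), (B, Helix, 32, 12, 4), (B, Helix, 32, 12, 40), (B, Omega, 1, 28, 25), (B, Omega, 1, 28, 4), (B, Omega, 1, 28, 40), (B, Orion, 38, 3, 25), (B, Orion, 38, 3, 4), (B, Orion, 38, 3, 40), (D, Beta, 13, 38, 11), (D, Omega, 23, 25, 11)}
Filtering on sid ≠ 12 AND tid ≠ 32 leaves {(B, Atlas, 7, 2, 25), (B, Atlas, 7, 2, 4), (B, Atlas, 7, 2, 40), (B, Omega, 1, 28, 25), (B, Omega, 1, 28, 4), (B, Omega, 1, 28, 40), (B, Orion, 38, 3, 25), (B, Orion, 38, 3, 4), (B, Orion, 38, 3, 40), (D, Beta, 13, 38, 11), (D, Omega, 23, 25, 11)}.
Filtering on tid > 7 leaves {(B, Orion, 38, 3, 25), (B, Orion, 38, 3, 4), (B, Orion, 38, 3, 40), (D, Beta, 13, 38, 11), (D, Omega, 23, 25, 11)}.
π[room, title, grade]: project onto (room, title, grade) → {(11, Beta, D), (11, Omega, D), (25, Orion, B), (4, Orion, B), (40, Orion, B)}

{(11, Beta, D), (11, Omega, D), (25, Orion, B), (4, Orion, B), (40, Orion, B)}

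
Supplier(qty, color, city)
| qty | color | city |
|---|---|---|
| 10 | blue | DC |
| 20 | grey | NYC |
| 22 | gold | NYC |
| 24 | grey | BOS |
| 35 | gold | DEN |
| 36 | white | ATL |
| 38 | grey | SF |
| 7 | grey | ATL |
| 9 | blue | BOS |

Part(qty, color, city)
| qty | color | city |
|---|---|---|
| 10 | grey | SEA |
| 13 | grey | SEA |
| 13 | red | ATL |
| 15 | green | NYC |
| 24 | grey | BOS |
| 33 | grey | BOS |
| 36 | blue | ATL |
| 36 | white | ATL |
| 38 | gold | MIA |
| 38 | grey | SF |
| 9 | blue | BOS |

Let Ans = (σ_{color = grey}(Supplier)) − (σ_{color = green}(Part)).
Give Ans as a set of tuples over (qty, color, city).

{(20, grey, NYC), (24, grey, BOS), (38, grey, SF), (7, grey, ATL)}

Selection color = grey: {(20, grey, NYC), (24, grey, BOS), (38, grey, SF), (7, grey, ATL)}
Selection color = green: {(15, green, NYC)}
Taking the difference: {(20, grey, NYC), (24, grey, BOS), (38, grey, SF), (7, grey, ATL)}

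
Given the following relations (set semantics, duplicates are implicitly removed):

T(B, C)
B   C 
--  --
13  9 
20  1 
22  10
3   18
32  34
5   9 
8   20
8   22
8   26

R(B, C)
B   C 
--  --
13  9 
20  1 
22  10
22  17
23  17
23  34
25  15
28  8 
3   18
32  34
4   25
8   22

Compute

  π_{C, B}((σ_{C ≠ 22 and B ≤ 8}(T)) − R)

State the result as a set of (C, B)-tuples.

{(20, 8), (26, 8), (9, 5)}

σ[C ≠ 22 and B ≤ 8]: keep tuples satisfying C ≠ 22 and B ≤ 8 → {(3, 18), (5, 9), (8, 20), (8, 26)}
Set difference of the two operands is {(5, 9), (8, 20), (8, 26)}.
π_{C, B} gives {(20, 8), (26, 8), (9, 5)}.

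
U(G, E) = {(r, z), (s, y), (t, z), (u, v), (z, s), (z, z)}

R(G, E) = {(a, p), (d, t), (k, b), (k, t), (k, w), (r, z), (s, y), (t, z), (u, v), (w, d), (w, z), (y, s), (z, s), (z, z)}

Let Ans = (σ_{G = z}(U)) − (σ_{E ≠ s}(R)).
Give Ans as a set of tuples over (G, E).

{(z, s)}

Apply σ_{G = z}; surviving tuples: {(z, s), (z, z)}
Apply σ_{E ≠ s}; surviving tuples: {(a, p), (d, t), (k, b), (k, t), (k, w), (r, z), (s, y), (t, z), (u, v), (w, d), (w, z), (z, z)}
Set difference of the two operands is {(z, s)}.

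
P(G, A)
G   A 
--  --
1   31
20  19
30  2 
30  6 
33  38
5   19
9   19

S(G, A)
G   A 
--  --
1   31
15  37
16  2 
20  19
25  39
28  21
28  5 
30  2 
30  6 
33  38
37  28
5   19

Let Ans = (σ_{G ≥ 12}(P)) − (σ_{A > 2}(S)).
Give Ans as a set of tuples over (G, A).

{(30, 2)}

Filtering on G ≥ 12 leaves {(20, 19), (30, 2), (30, 6), (33, 38)}.
Filtering on A > 2 leaves {(1, 31), (15, 37), (20, 19), (25, 39), (28, 21), (28, 5), (30, 6), (33, 38), (37, 28), (5, 19)}.
Difference: {(20, 19), (30, 2), (30, 6), (33, 38)} with {(1, 31), (15, 37), (20, 19), (25, 39), (28, 21), (28, 5), (30, 6), (33, 38), (37, 28), (5, 19)} → {(30, 2)}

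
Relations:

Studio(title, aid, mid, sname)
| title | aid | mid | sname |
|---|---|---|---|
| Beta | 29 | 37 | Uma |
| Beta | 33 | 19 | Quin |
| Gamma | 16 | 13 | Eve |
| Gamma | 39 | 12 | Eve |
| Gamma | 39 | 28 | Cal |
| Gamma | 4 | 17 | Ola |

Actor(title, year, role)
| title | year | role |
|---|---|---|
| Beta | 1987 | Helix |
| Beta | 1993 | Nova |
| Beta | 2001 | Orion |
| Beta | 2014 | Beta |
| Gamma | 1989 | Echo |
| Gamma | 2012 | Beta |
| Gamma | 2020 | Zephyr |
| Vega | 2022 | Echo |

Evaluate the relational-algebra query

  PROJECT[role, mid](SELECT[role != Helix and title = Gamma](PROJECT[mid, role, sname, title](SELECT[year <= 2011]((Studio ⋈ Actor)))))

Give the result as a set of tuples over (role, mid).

Studio ⋈ Actor (natural join on title): {(Beta, 29, 37, Uma, 1987, Helix), (Beta, 29, 37, Uma, 1993, Nova), (Beta, 29, 37, Uma, 2001, Orion), (Beta, 29, 37, Uma, 2014, Beta), (Beta, 33, 19, Quin, 1987, Helix), (Beta, 33, 19, Quin, 1993, Nova), (Beta, 33, 19, Quin, 2001, Orion), (Beta, 33, 19, Quin, 2014, Beta), (Gamma, 16, 13, Eve, 1989, Echo), (Gamma, 16, 13, Eve, 2012, Beta), (Gamma, 16, 13, Eve, 2020, Zephyr), (Gamma, 39, 12, Eve, 1989, Echo), (Gamma, 39, 12, Eve, 2012, Beta), (Gamma, 39, 12, Eve, 2020, Zephyr), (Gamma, 39, 28, Cal, 1989, Echo), (Gamma, 39, 28, Cal, 2012, Beta), (Gamma, 39, 28, Cal, 2020, Zephyr), (Gamma, 4, 17, Ola, 1989, Echo), (Gamma, 4, 17, Ola, 2012, Beta), (Gamma, 4, 17, Ola, 2020, Zephyr)}
Filtering on year <= 2011 leaves {(Beta, 29, 37, Uma, 1987, Helix), (Beta, 29, 37, Uma, 1993, Nova), (Beta, 29, 37, Uma, 2001, Orion), (Beta, 33, 19, Quin, 1987, Helix), (Beta, 33, 19, Quin, 1993, Nova), (Beta, 33, 19, Quin, 2001, Orion), (Gamma, 16, 13, Eve, 1989, Echo), (Gamma, 39, 12, Eve, 1989, Echo), (Gamma, 39, 28, Cal, 1989, Echo), (Gamma, 4, 17, Ola, 1989, Echo)}.
Keep only column(s) mid, role, sname, title: {(12, Echo, Eve, Gamma), (13, Echo, Eve, Gamma), (17, Echo, Ola, Gamma), (19, Helix, Quin, Beta), (19, Nova, Quin, Beta), (19, Orion, Quin, Beta), (28, Echo, Cal, Gamma), (37, Helix, Uma, Beta), (37, Nova, Uma, Beta), (37, Orion, Uma, Beta)}
Filtering on role != Helix and title = Gamma leaves {(12, Echo, Eve, Gamma), (13, Echo, Eve, Gamma), (17, Echo, Ola, Gamma), (28, Echo, Cal, Gamma)}.
Keep only column(s) role, mid: {(Echo, 12), (Echo, 13), (Echo, 17), (Echo, 28)}

{(Echo, 12), (Echo, 13), (Echo, 17), (Echo, 28)}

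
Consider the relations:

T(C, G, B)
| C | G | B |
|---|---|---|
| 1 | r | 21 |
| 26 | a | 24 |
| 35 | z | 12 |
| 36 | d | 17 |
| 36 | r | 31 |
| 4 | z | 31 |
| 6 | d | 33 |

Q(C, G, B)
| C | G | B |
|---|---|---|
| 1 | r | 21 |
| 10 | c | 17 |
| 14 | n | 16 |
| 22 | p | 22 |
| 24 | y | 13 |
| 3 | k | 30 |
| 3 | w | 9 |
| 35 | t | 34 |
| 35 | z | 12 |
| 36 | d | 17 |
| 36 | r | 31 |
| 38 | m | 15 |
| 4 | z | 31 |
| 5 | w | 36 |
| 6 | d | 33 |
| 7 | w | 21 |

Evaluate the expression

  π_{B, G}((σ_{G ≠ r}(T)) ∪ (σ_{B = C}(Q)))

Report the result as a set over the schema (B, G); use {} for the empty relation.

{(12, z), (17, d), (22, p), (24, a), (31, z), (33, d)}

σ[G ≠ r]: keep tuples satisfying G ≠ r → {(26, a, 24), (35, z, 12), (36, d, 17), (4, z, 31), (6, d, 33)}
σ[B = C]: keep tuples satisfying B = C → {(22, p, 22)}
Taking the union: {(22, p, 22), (26, a, 24), (35, z, 12), (36, d, 17), (4, z, 31), (6, d, 33)}
Projecting to B, G: {(12, z), (17, d), (22, p), (24, a), (31, z), (33, d)}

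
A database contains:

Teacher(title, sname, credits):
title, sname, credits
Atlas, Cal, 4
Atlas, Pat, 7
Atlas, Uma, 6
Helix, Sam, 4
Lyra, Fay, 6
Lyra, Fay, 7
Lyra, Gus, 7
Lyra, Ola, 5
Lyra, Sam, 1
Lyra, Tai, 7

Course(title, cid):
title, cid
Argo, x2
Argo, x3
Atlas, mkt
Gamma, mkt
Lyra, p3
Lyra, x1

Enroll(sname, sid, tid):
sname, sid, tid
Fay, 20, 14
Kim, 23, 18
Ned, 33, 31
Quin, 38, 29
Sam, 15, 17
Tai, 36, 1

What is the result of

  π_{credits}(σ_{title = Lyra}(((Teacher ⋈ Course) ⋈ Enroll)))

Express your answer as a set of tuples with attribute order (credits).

{1, 6, 7}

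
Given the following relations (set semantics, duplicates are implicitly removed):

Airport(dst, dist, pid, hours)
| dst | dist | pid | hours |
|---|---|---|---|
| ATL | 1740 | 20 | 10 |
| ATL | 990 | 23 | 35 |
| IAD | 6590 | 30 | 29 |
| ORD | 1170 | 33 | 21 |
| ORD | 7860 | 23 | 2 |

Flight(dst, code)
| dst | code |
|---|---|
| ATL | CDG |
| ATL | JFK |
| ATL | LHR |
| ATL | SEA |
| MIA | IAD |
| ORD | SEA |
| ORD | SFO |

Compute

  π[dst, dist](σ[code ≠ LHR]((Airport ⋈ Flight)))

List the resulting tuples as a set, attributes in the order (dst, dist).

Airport ⋈ Flight (natural join on dst): {(ATL, 1740, 20, 10, CDG), (ATL, 1740, 20, 10, JFK), (ATL, 1740, 20, 10, LHR), (ATL, 1740, 20, 10, SEA), (ATL, 990, 23, 35, CDG), (ATL, 990, 23, 35, JFK), (ATL, 990, 23, 35, LHR), (ATL, 990, 23, 35, SEA), (ORD, 1170, 33, 21, SEA), (ORD, 1170, 33, 21, SFO), (ORD, 7860, 23, 2, SEA), (ORD, 7860, 23, 2, SFO)}
Filtering on code ≠ LHR leaves {(ATL, 1740, 20, 10, CDG), (ATL, 1740, 20, 10, JFK), (ATL, 1740, 20, 10, SEA), (ATL, 990, 23, 35, CDG), (ATL, 990, 23, 35, JFK), (ATL, 990, 23, 35, SEA), (ORD, 1170, 33, 21, SEA), (ORD, 1170, 33, 21, SFO), (ORD, 7860, 23, 2, SEA), (ORD, 7860, 23, 2, SFO)}.
Projecting to dst, dist (6 duplicate(s) eliminated): {(ATL, 1740), (ATL, 990), (ORD, 1170), (ORD, 7860)}

{(ATL, 1740), (ATL, 990), (ORD, 1170), (ORD, 7860)}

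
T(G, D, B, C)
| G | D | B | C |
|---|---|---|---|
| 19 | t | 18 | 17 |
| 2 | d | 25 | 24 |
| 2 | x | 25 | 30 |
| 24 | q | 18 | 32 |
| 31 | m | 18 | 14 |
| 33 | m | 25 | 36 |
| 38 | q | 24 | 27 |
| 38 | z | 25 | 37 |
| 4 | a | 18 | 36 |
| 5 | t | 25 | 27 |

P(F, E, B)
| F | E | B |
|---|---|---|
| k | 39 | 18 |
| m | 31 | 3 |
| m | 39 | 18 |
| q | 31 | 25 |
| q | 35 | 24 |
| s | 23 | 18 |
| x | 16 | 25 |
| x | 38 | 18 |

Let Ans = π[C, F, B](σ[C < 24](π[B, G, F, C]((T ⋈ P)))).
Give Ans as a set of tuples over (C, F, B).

{(14, k, 18), (14, m, 18), (14, s, 18), (14, x, 18), (17, k, 18), (17, m, 18), (17, s, 18), (17, x, 18)}

T ⋈ P (natural join on B): {(19, t, 18, 17, k, 39), (19, t, 18, 17, m, 39), (19, t, 18, 17, s, 23), (19, t, 18, 17, x, 38), (2, d, 25, 24, q, 31), (2, d, 25, 24, x, 16), (2, x, 25, 30, q, 31), (2, x, 25, 30, x, 16), (24, q, 18, 32, k, 39), (24, q, 18, 32, m, 39), (24, q, 18, 32, s, 23), (24, q, 18, 32, x, 38), (31, m, 18, 14, k, 39), (31, m, 18, 14, m, 39), (31, m, 18, 14, s, 23), (31, m, 18, 14, x, 38), (33, m, 25, 36, q, 31), (33, m, 25, 36, x, 16), (38, q, 24, 27, q, 35), (38, z, 25, 37, q, 31), (38, z, 25, 37, x, 16), (4, a, 18, 36, k, 39), (4, a, 18, 36, m, 39), (4, a, 18, 36, s, 23), (4, a, 18, 36, x, 38), (5, t, 25, 27, q, 31), (5, t, 25, 27, x, 16)}
π[B, G, F, C]: project onto (B, G, F, C) → {(18, 19, k, 17), (18, 19, m, 17), (18, 19, s, 17), (18, 19, x, 17), (18, 24, k, 32), (18, 24, m, 32), (18, 24, s, 32), (18, 24, x, 32), (18, 31, k, 14), (18, 31, m, 14), (18, 31, s, 14), (18, 31, x, 14), (18, 4, k, 36), (18, 4, m, 36), (18, 4, s, 36), (18, 4, x, 36), (24, 38, q, 27), (25, 2, q, 24), (25, 2, q, 30), (25, 2, x, 24), (25, 2, x, 30), (25, 33, q, 36), (25, 33, x, 36), (25, 38, q, 37), (25, 38, x, 37), (25, 5, q, 27), (25, 5, x, 27)}
Filtering on C < 24 leaves {(18, 19, k, 17), (18, 19, m, 17), (18, 19, s, 17), (18, 19, x, 17), (18, 31, k, 14), (18, 31, m, 14), (18, 31, s, 14), (18, 31, x, 14)}.
π[C, F, B]: project onto (C, F, B) → {(14, k, 18), (14, m, 18), (14, s, 18), (14, x, 18), (17, k, 18), (17, m, 18), (17, s, 18), (17, x, 18)}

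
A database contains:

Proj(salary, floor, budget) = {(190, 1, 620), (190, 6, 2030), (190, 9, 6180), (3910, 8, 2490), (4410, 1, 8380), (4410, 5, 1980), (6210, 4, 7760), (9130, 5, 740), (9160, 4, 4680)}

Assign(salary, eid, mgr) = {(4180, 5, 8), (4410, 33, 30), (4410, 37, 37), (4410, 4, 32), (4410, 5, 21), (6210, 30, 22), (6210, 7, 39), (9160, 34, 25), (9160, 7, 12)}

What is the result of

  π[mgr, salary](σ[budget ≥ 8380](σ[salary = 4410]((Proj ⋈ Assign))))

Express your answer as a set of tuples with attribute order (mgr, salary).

{(21, 4410), (30, 4410), (32, 4410), (37, 4410)}

Proj ⋈ Assign (natural join on salary): {(4410, 1, 8380, 33, 30), (4410, 1, 8380, 37, 37), (4410, 1, 8380, 4, 32), (4410, 1, 8380, 5, 21), (4410, 5, 1980, 33, 30), (4410, 5, 1980, 37, 37), (4410, 5, 1980, 4, 32), (4410, 5, 1980, 5, 21), (6210, 4, 7760, 30, 22), (6210, 4, 7760, 7, 39), (9160, 4, 4680, 34, 25), (9160, 4, 4680, 7, 12)}
Apply σ_{salary = 4410}; surviving tuples: {(4410, 1, 8380, 33, 30), (4410, 1, 8380, 37, 37), (4410, 1, 8380, 4, 32), (4410, 1, 8380, 5, 21), (4410, 5, 1980, 33, 30), (4410, 5, 1980, 37, 37), (4410, 5, 1980, 4, 32), (4410, 5, 1980, 5, 21)}
Apply σ_{budget ≥ 8380}; surviving tuples: {(4410, 1, 8380, 33, 30), (4410, 1, 8380, 37, 37), (4410, 1, 8380, 4, 32), (4410, 1, 8380, 5, 21)}
Keep only column(s) mgr, salary: {(21, 4410), (30, 4410), (32, 4410), (37, 4410)}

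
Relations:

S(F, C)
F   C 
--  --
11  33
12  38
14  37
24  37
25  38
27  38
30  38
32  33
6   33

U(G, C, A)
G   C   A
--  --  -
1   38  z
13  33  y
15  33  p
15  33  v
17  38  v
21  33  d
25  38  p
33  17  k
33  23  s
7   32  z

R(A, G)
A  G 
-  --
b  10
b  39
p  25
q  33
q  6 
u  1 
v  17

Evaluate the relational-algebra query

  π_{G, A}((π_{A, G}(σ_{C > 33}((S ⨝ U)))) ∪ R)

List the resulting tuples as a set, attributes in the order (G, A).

S ⋈ U (natural join on C): {(11, 33, 13, y), (11, 33, 15, p), (11, 33, 15, v), (11, 33, 21, d), (12, 38, 1, z), (12, 38, 17, v), (12, 38, 25, p), (25, 38, 1, z), (25, 38, 17, v), (25, 38, 25, p), (27, 38, 1, z), (27, 38, 17, v), (27, 38, 25, p), (30, 38, 1, z), (30, 38, 17, v), (30, 38, 25, p), (32, 33, 13, y), (32, 33, 15, p), (32, 33, 15, v), (32, 33, 21, d), (6, 33, 13, y), (6, 33, 15, p), (6, 33, 15, v), (6, 33, 21, d)}
Apply σ_{C > 33}; surviving tuples: {(12, 38, 1, z), (12, 38, 17, v), (12, 38, 25, p), (25, 38, 1, z), (25, 38, 17, v), (25, 38, 25, p), (27, 38, 1, z), (27, 38, 17, v), (27, 38, 25, p), (30, 38, 1, z), (30, 38, 17, v), (30, 38, 25, p)}
Projecting to A, G (9 duplicate(s) eliminated): {(p, 25), (v, 17), (z, 1)}
Taking the union: {(b, 10), (b, 39), (p, 25), (q, 33), (q, 6), (u, 1), (v, 17), (z, 1)}
Projecting to G, A: {(1, u), (1, z), (10, b), (17, v), (25, p), (33, q), (39, b), (6, q)}

{(1, u), (1, z), (10, b), (17, v), (25, p), (33, q), (39, b), (6, q)}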